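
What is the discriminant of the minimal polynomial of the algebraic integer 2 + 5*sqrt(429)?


The element 2 + 5*sqrt(429) has minimal polynomial:
x^2 - 4*x - 10721
Discriminant = (-4)^2 - 4*(-10721)
= 16 + 42884
= 42900

42900


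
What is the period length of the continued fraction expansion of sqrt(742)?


Run the CF algorithm for sqrt(742).
a_0 = floor(sqrt(742)) = 27; set m_0=0, q_0=1.
Recurrence: m' = q*a - m,  q' = (d - m'^2)/q,  a' = floor((a_0 + m')/q').
  step 1: m=27, q=13, a=4
  step 2: m=25, q=9, a=5
  step 3: m=20, q=38, a=1
  step 4: m=18, q=11, a=4
  step 5: m=26, q=6, a=8
  step 6: m=22, q=43, a=1
  step 7: m=21, q=7, a=6
  step 8: m=21, q=43, a=1
  step 9: m=22, q=6, a=8
  step 10: m=26, q=11, a=4
  step 11: m=18, q=38, a=1
  step 12: m=20, q=9, a=5
  step 13: m=25, q=13, a=4
  step 14: m=27, q=1, a=54
a_14 = 2*a_0 = 54, so the period closes here.
sqrt(742) = [27; 4, 5, 1, 4, 8, 1, 6, 1, 8, 4, 1, 5, 4, 54]
Period length = 14

14


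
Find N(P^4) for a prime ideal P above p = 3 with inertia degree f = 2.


N(P^a) = p^(a*f)
= 3^(4*2)
= 3^8
= 6561

6561


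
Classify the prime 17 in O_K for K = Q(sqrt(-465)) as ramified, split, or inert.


K = Q(sqrt(-465)). Since d mod 4 = 3, disc(K) = -1860.
Check p | disc: -1860 mod 17 = 10.
p does not divide disc. Compute Legendre symbol (d/p):
11^((17-1)/2) mod 17 = -1
(d/p) = -1, so p is inert: (p) stays prime with e=1, f=2, g=1.
Therefore p is inert.

inert


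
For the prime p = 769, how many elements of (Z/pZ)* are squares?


For prime p, the number of non-zero quadratic residues is (p-1)/2.
= (769-1)/2
= 384

384


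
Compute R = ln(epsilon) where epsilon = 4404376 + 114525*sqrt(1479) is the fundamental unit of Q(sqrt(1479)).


epsilon = 4404376 + 114525*sqrt(1479)
= 8.8088e+06
R = ln(8.8088e+06)
= 15.9913

15.9913


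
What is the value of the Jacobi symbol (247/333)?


Compute (247/333) via quadratic reciprocity:
  reciprocity: (247/333) -> +(333/247)
  reduce: (86/247)
  pull out 2: (2/247) = +1  (since 247 mod 8 = 7)
  reciprocity: (43/247) -> -(247/43)
  reduce: (32/43)
  pull out 2: (2/43) = -1  (since 43 mod 8 = 3)
  pull out 2: (2/43) = -1  (since 43 mod 8 = 3)
  pull out 2: (2/43) = -1  (since 43 mod 8 = 3)
  pull out 2: (2/43) = -1  (since 43 mod 8 = 3)
  pull out 2: (2/43) = -1  (since 43 mod 8 = 3)
  (1/43) = 1
Product of signs = 1

1


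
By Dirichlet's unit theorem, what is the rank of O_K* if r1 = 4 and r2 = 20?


By Dirichlet's unit theorem:
rank = r1 + r2 - 1
= 4 + 20 - 1
= 23

23


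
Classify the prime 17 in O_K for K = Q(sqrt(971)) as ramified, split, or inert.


K = Q(sqrt(971)). Since d mod 4 = 3, disc(K) = 3884.
Check p | disc: 3884 mod 17 = 8.
p does not divide disc. Compute Legendre symbol (d/p):
2^((17-1)/2) mod 17 = 1
(d/p) = 1, so p splits: (p) = P*P' with e=1, f=1, g=2.
Therefore p is split.

split


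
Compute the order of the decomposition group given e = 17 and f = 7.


|D_P| = e * f
= 17 * 7
= 119

119


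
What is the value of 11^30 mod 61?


p = 61 is prime and the exponent is (p-1)/2 = 30, so by Euler's criterion 11^30 = (11/61) = +1 or -1 mod 61.
Compute by square-and-multiply:
  30 = 16 + 8 + 4 + 2 (binary 11110)
  Repeated squaring mod 61: 11^1 = 11, 11^2 = 60, 11^4 = 1, 11^8 = 1, 11^16 = 1
  11^30 = 11^16 * 11^8 * 11^4 * 11^2 = 1 * 1 * 1 * 60 mod 61
    1 * 1 = 1 = 1 mod 61
    1 * 1 = 1 = 1 mod 61
    1 * 60 = 60 = 60 mod 61
  11^30 = 60 mod 61
Result 60 = p - 1 = -1 mod 61: 11 is a quadratic non-residue mod 61. As a residue in [0, p-1] the value is 60.
11^30 mod 61 = 60

60


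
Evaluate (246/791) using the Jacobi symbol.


Compute (246/791) via quadratic reciprocity:
  pull out 2: (2/791) = +1  (since 791 mod 8 = 7)
  reciprocity: (123/791) -> -(791/123)
  reduce: (53/123)
  reciprocity: (53/123) -> +(123/53)
  reduce: (17/53)
  reciprocity: (17/53) -> +(53/17)
  reduce: (2/17)
  pull out 2: (2/17) = +1  (since 17 mod 8 = 1)
  (1/17) = 1
Product of signs = -1

-1


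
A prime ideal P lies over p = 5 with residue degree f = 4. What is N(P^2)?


N(P^a) = p^(a*f)
= 5^(2*4)
= 5^8
= 390625

390625


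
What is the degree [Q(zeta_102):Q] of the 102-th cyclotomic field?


The degree equals Euler's totient phi(102).
102 = 2 * 3 * 17
phi(102) = 32

32


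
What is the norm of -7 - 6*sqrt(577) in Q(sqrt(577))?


N(a + b*sqrt(d)) = a^2 - d*b^2
= (-7)^2 - (577)*(-6)^2
= 49 - 20772
= -20723

-20723


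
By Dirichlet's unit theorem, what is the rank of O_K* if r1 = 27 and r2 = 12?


By Dirichlet's unit theorem:
rank = r1 + r2 - 1
= 27 + 12 - 1
= 38

38


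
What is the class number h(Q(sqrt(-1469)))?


K = Q(sqrt(-1469)). d mod 4 = 3, so D = disc(K) = 4d = -5876
h(K) equals the number of primitive reduced positive-definite forms (a, b, c) = a*x^2 + b*x*y + c*y^2 with b^2 - 4ac = D,
where reduced means |b| <= a <= c, with b >= 0 whenever |b| = a or a = c, and primitive means gcd(a, b, c) = 1.
Reduced forces 3a^2 <= |D| = 5876, so 1 <= a <= 44; b must have the parity of D, and c = (b^2 - D)/(4a) must be an integer >= a.
Enumerate a = 1..44, b in [-a, a]:
  a=1: (1, 0, 1469)  [1]
  a=2: (2, 2, 735)  [1]
  a=3: (3, -2, 490), (3, 2, 490)  [2]
  a=4: none
  a=5: (5, -2, 294), (5, 2, 294)  [2]
  a=6: (6, -2, 245), (6, 2, 245)  [2]
  a=7: (7, -2, 210), (7, 2, 210)  [2]
  a=8: none
  a=9: (9, -8, 165), (9, 8, 165)  [2]
  a=10: (10, -2, 147), (10, 2, 147)  [2]
  a=11: (11, -8, 135), (11, 8, 135)  [2]
  a=12: none
  a=13: (13, 0, 113)  [1]
  a=14: (14, -2, 105), (14, 2, 105)  [2]
  a=15: (15, -8, 99), (15, -2, 98), (15, 2, 98), (15, 8, 99)  [4]
  a=16..17: none
  a=18: (18, -10, 83), (18, 10, 83)  [2]
  a=19..20: none
  a=21: (21, -16, 73), (21, -2, 70), (21, 2, 70), (21, 16, 73)  [4]
  a=22: (22, -14, 69), (22, 14, 69)  [2]
  a=23: (23, -14, 66), (23, 14, 66)  [2]
  a=24: none
  a=25: (25, -18, 62), (25, 18, 62)  [2]
  a=26: (26, 26, 63)  [1]
  a=27: (27, -8, 55), (27, 8, 55)  [2]
  a=28..29: none
  a=30: (30, -22, 53), (30, -2, 49), (30, 2, 49), (30, 22, 53)  [4]
  a=31: (31, -18, 50), (31, 18, 50)  [2]
  a=32: none
  a=33: (33, -14, 46), (33, -8, 45), (33, 8, 45), (33, 14, 46)  [4]
  a=34: none
  a=35: (35, -12, 43), (35, -2, 42), (35, 2, 42), (35, 12, 43)  [4]
  a=36: none
  a=37: (37, -28, 45), (37, 28, 45)  [2]
  a=38: none
  a=39: (39, -26, 42), (39, 26, 42)  [2]
  a=40..44: none
Total reduced forms: 1 + 1 + 2 + 2 + 2 + 2 + 2 + 2 + 2 + 1 + 2 + 4 + 2 + 4 + 2 + 2 + 2 + 1 + 2 + 4 + 2 + 4 + 4 + 2 + 2 = 56
h = 56

56


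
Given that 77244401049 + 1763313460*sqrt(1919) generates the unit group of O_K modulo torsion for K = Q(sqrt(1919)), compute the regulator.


epsilon = 77244401049 + 1763313460*sqrt(1919)
= 1.5449e+11
R = ln(1.5449e+11)
= 25.7634

25.7634


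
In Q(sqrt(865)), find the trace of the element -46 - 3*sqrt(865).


Tr(a + b*sqrt(d)) = (a + b*sqrt(d)) + (a - b*sqrt(d)) = 2a
= 2 * (-46)
= -92

-92


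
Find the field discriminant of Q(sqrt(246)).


For K = Q(sqrt(d)) with d squarefree: disc(K) = d if d = 1 mod 4, and disc(K) = 4d if d = 2 or 3 mod 4.
Here d = 246, and d mod 4 = 2.
d = 2 mod 4, not 1 (O_K = Z[sqrt(d)]), so disc(K) = 4d = 4 * (246) = 984

984


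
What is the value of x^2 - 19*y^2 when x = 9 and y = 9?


x^2 - d*y^2
= 9^2 - 19*9^2
= 81 - 1539
= -1458

-1458


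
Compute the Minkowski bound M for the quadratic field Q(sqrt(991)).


d = 991, d mod 4 = 3, so disc(K) = 4d = 3964; |disc(K)| = 3964
Real quadratic field, so n = 2, s = r2 = 0, r1 = 2
M = (n!/n^n) * (4/pi)^s * sqrt(|disc(K)|) = (2!/2^2) * (4/pi)^0 * sqrt(3964)
= 0.5 * 1.000000 * 62.960305
= 31.4802

31.4802


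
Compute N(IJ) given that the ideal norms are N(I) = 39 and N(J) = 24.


N(IJ) = N(I) * N(J)
= 39 * 24
= 936

936


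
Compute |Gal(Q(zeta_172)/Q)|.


|Gal(Q(zeta_172)/Q)| = phi(172)
= 84

84


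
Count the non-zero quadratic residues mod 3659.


For prime p, the number of non-zero quadratic residues is (p-1)/2.
= (3659-1)/2
= 1829

1829


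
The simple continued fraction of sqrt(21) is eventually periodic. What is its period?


Run the CF algorithm for sqrt(21).
a_0 = floor(sqrt(21)) = 4; set m_0=0, q_0=1.
Recurrence: m' = q*a - m,  q' = (d - m'^2)/q,  a' = floor((a_0 + m')/q').
  step 1: m=4, q=5, a=1
  step 2: m=1, q=4, a=1
  step 3: m=3, q=3, a=2
  step 4: m=3, q=4, a=1
  step 5: m=1, q=5, a=1
  step 6: m=4, q=1, a=8
a_6 = 2*a_0 = 8, so the period closes here.
sqrt(21) = [4; 1, 1, 2, 1, 1, 8]
Period length = 6

6


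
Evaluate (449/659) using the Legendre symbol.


p = 659 is prime, so compute (449/659) with the reciprocity algorithm (Jacobi-symbol steps: pull out 2s via (2/n), flip via reciprocity, reduce):
  reciprocity: (449/659) -> +(659/449)
  reduce: (210/449)
  pull out 2: (2/449) = +1  (since 449 mod 8 = 1)
  reciprocity: (105/449) -> +(449/105)
  reduce: (29/105)
  reciprocity: (29/105) -> +(105/29)
  reduce: (18/29)
  pull out 2: (2/29) = -1  (since 29 mod 8 = 5)
  reciprocity: (9/29) -> +(29/9)
  reduce: (2/9)
  pull out 2: (2/9) = +1  (since 9 mod 8 = 1)
  (1/9) = 1
Product of signs = -1
(449/659) = -1

-1


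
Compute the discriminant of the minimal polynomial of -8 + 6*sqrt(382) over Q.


The element -8 + 6*sqrt(382) has minimal polynomial:
x^2 + 16*x - 13688
Discriminant = (16)^2 - 4*(-13688)
= 256 + 54752
= 55008

55008


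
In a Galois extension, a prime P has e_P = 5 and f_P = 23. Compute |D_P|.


|D_P| = e * f
= 5 * 23
= 115

115


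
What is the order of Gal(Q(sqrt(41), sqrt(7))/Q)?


The 2 square roots of distinct primes are multiplicatively independent over Q,
so [K:Q] = 2^2 and Gal(K/Q) is isomorphic to (Z/2Z)^2.
|Gal| = 2^2 = 4

4


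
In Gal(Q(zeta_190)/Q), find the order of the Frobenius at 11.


The Frobenius at p in Gal(Q(zeta_n)/Q) = (Z/nZ)* is the class of p, so its order is ord_190(11), the smallest k >= 1 with 11^k = 1 mod 190.
n = 190 = 2 * 5 * 19, phi(190) = 72; the order divides phi(n).
Divisors of 72: 1, 2, 3, 4, 6, 8, 9, 12, 18, 24, 36, 72
Repeated squaring mod 190: 11^1 = 11, 11^2 = 121, 11^4 = 11, 11^8 = 121, 11^16 = 11, 11^32 = 121, 11^64 = 11
Test divisors in increasing order:
  k=1: 11^1 = 11 mod 190
  k=2: 11^2 = 121 mod 190
  k=3: 11^3 = 121 * 11 = 1 mod 190  <- first divisor giving 1
Order = 3

3


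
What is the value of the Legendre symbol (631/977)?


p = 977 is prime, so compute (631/977) with the reciprocity algorithm (Jacobi-symbol steps: pull out 2s via (2/n), flip via reciprocity, reduce):
  reciprocity: (631/977) -> +(977/631)
  reduce: (346/631)
  pull out 2: (2/631) = +1  (since 631 mod 8 = 7)
  reciprocity: (173/631) -> +(631/173)
  reduce: (112/173)
  pull out 2: (2/173) = -1  (since 173 mod 8 = 5)
  pull out 2: (2/173) = -1  (since 173 mod 8 = 5)
  pull out 2: (2/173) = -1  (since 173 mod 8 = 5)
  pull out 2: (2/173) = -1  (since 173 mod 8 = 5)
  reciprocity: (7/173) -> +(173/7)
  reduce: (5/7)
  reciprocity: (5/7) -> +(7/5)
  reduce: (2/5)
  pull out 2: (2/5) = -1  (since 5 mod 8 = 5)
  (1/5) = 1
Product of signs = -1
(631/977) = -1

-1


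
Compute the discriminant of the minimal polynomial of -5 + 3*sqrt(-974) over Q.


The element -5 + 3*sqrt(-974) has minimal polynomial:
x^2 + 10*x + 8791
Discriminant = (10)^2 - 4*(8791)
= 100 - 35164
= -35064

-35064


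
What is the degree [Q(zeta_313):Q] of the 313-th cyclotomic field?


The degree equals Euler's totient phi(313).
313 = 313
phi(313) = 312

312


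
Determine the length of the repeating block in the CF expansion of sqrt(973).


Run the CF algorithm for sqrt(973).
a_0 = floor(sqrt(973)) = 31; set m_0=0, q_0=1.
Recurrence: m' = q*a - m,  q' = (d - m'^2)/q,  a' = floor((a_0 + m')/q').
  step 1: m=31, q=12, a=5
  step 2: m=29, q=11, a=5
  step 3: m=26, q=27, a=2
  step 4: m=28, q=7, a=8
  step 5: m=28, q=27, a=2
  step 6: m=26, q=11, a=5
  step 7: m=29, q=12, a=5
  step 8: m=31, q=1, a=62
a_8 = 2*a_0 = 62, so the period closes here.
sqrt(973) = [31; 5, 5, 2, 8, 2, 5, 5, 62]
Period length = 8

8


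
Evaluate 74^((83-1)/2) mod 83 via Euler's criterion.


p = 83 is prime and the exponent is (p-1)/2 = 41, so by Euler's criterion 74^41 = (74/83) = +1 or -1 mod 83.
Compute by square-and-multiply:
  41 = 32 + 8 + 1 (binary 101001)
  Repeated squaring mod 83: 74^1 = 74, 74^2 = 81, 74^4 = 4, 74^8 = 16, 74^16 = 7, 74^32 = 49
  74^41 = 74^32 * 74^8 * 74^1 = 49 * 16 * 74 mod 83
    49 * 16 = 784 = 37 mod 83
    37 * 74 = 2738 = 82 mod 83
  74^41 = 82 mod 83
Result 82 = p - 1 = -1 mod 83: 74 is a quadratic non-residue mod 83. As a residue in [0, p-1] the value is 82.
74^41 mod 83 = 82

82


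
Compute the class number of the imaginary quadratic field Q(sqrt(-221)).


K = Q(sqrt(-221)). d mod 4 = 3, so D = disc(K) = 4d = -884
h(K) equals the number of primitive reduced positive-definite forms (a, b, c) = a*x^2 + b*x*y + c*y^2 with b^2 - 4ac = D,
where reduced means |b| <= a <= c, with b >= 0 whenever |b| = a or a = c, and primitive means gcd(a, b, c) = 1.
Reduced forces 3a^2 <= |D| = 884, so 1 <= a <= 17; b must have the parity of D, and c = (b^2 - D)/(4a) must be an integer >= a.
Enumerate a = 1..17, b in [-a, a]:
  a=1: (1, 0, 221)  [1]
  a=2: (2, 2, 111)  [1]
  a=3: (3, -2, 74), (3, 2, 74)  [2]
  a=4: none
  a=5: (5, -4, 45), (5, 4, 45)  [2]
  a=6: (6, -2, 37), (6, 2, 37)  [2]
  a=7..8: none
  a=9: (9, -4, 25), (9, 4, 25)  [2]
  a=10: (10, -6, 23), (10, 6, 23)  [2]
  a=11..12: none
  a=13: (13, 0, 17)  [1]
  a=14: none
  a=15: (15, -14, 18), (15, 4, 15), (15, 14, 18)  [3]
  a=16..17: none
Total reduced forms: 1 + 1 + 2 + 2 + 2 + 2 + 2 + 1 + 3 = 16
h = 16

16


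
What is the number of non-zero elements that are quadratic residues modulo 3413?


For prime p, the number of non-zero quadratic residues is (p-1)/2.
= (3413-1)/2
= 1706

1706


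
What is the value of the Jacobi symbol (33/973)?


Compute (33/973) via quadratic reciprocity:
  reciprocity: (33/973) -> +(973/33)
  reduce: (16/33)
  pull out 2: (2/33) = +1  (since 33 mod 8 = 1)
  pull out 2: (2/33) = +1  (since 33 mod 8 = 1)
  pull out 2: (2/33) = +1  (since 33 mod 8 = 1)
  pull out 2: (2/33) = +1  (since 33 mod 8 = 1)
  (1/33) = 1
Product of signs = 1

1


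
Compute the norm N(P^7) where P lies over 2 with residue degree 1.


N(P^a) = p^(a*f)
= 2^(7*1)
= 2^7
= 128

128


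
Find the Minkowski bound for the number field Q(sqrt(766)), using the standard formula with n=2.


d = 766, d mod 4 = 2, so disc(K) = 4d = 3064; |disc(K)| = 3064
Real quadratic field, so n = 2, s = r2 = 0, r1 = 2
M = (n!/n^n) * (4/pi)^s * sqrt(|disc(K)|) = (2!/2^2) * (4/pi)^0 * sqrt(3064)
= 0.5 * 1.000000 * 55.353410
= 27.6767

27.6767


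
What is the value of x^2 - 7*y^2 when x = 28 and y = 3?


x^2 - d*y^2
= 28^2 - 7*3^2
= 784 - 63
= 721

721


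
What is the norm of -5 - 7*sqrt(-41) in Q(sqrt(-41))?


N(a + b*sqrt(d)) = a^2 - d*b^2
= (-5)^2 - (-41)*(-7)^2
= 25 + 2009
= 2034

2034


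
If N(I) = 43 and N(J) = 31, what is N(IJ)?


N(IJ) = N(I) * N(J)
= 43 * 31
= 1333

1333


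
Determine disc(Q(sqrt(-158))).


For K = Q(sqrt(d)) with d squarefree: disc(K) = d if d = 1 mod 4, and disc(K) = 4d if d = 2 or 3 mod 4.
Here d = -158, and d mod 4 = 2.
d = 2 mod 4, not 1 (O_K = Z[sqrt(d)]), so disc(K) = 4d = 4 * (-158) = -632

-632


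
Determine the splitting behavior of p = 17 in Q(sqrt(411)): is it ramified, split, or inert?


K = Q(sqrt(411)). Since d mod 4 = 3, disc(K) = 1644.
Check p | disc: 1644 mod 17 = 12.
p does not divide disc. Compute Legendre symbol (d/p):
3^((17-1)/2) mod 17 = -1
(d/p) = -1, so p is inert: (p) stays prime with e=1, f=2, g=1.
Therefore p is inert.

inert


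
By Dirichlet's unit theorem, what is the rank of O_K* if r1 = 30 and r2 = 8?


By Dirichlet's unit theorem:
rank = r1 + r2 - 1
= 30 + 8 - 1
= 37

37


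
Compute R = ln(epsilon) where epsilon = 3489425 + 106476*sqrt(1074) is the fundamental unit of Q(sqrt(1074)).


epsilon = 3489425 + 106476*sqrt(1074)
= 6.9788e+06
R = ln(6.9788e+06)
= 15.7584

15.7584


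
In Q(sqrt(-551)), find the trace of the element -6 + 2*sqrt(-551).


Tr(a + b*sqrt(d)) = (a + b*sqrt(d)) + (a - b*sqrt(d)) = 2a
= 2 * (-6)
= -12

-12


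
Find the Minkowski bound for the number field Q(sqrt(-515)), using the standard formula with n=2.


d = -515, d mod 4 = 1, so disc(K) = d = -515; |disc(K)| = 515
Imaginary quadratic field, so n = 2, s = r2 = 1, r1 = 0
M = (n!/n^n) * (4/pi)^s * sqrt(|disc(K)|) = (2!/2^2) * (4/pi)^1 * sqrt(515)
= 0.5 * 1.273240 * 22.693611
= 14.4472

14.4472


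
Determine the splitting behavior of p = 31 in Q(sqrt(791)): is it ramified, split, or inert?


K = Q(sqrt(791)). Since d mod 4 = 3, disc(K) = 3164.
Check p | disc: 3164 mod 31 = 2.
p does not divide disc. Compute Legendre symbol (d/p):
16^((31-1)/2) mod 31 = 1
(d/p) = 1, so p splits: (p) = P*P' with e=1, f=1, g=2.
Therefore p is split.

split


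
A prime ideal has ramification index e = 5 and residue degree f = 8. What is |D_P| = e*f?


|D_P| = e * f
= 5 * 8
= 40

40


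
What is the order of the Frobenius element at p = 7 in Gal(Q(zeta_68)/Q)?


The Frobenius at p in Gal(Q(zeta_n)/Q) = (Z/nZ)* is the class of p, so its order is ord_68(7), the smallest k >= 1 with 7^k = 1 mod 68.
n = 68 = 2^2 * 17, phi(68) = 32; the order divides phi(n).
Divisors of 32: 1, 2, 4, 8, 16, 32
Repeated squaring mod 68: 7^1 = 7, 7^2 = 49, 7^4 = 21, 7^8 = 33, 7^16 = 1, 7^32 = 1
Test divisors in increasing order:
  k=1: 7^1 = 7 mod 68
  k=2: 7^2 = 49 mod 68
  k=4: 7^4 = 21 mod 68
  k=8: 7^8 = 33 mod 68
  k=16: 7^16 = 1 mod 68  <- first divisor giving 1
Order = 16

16


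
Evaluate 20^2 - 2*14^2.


x^2 - d*y^2
= 20^2 - 2*14^2
= 400 - 392
= 8

8


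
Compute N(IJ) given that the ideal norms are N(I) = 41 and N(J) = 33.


N(IJ) = N(I) * N(J)
= 41 * 33
= 1353

1353


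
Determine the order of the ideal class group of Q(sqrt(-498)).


K = Q(sqrt(-498)). d mod 4 = 2, so D = disc(K) = 4d = -1992
h(K) equals the number of primitive reduced positive-definite forms (a, b, c) = a*x^2 + b*x*y + c*y^2 with b^2 - 4ac = D,
where reduced means |b| <= a <= c, with b >= 0 whenever |b| = a or a = c, and primitive means gcd(a, b, c) = 1.
Reduced forces 3a^2 <= |D| = 1992, so 1 <= a <= 25; b must have the parity of D, and c = (b^2 - D)/(4a) must be an integer >= a.
Enumerate a = 1..25, b in [-a, a]:
  a=1: (1, 0, 498)  [1]
  a=2: (2, 0, 249)  [1]
  a=3: (3, 0, 166)  [1]
  a=4..5: none
  a=6: (6, 0, 83)  [1]
  a=7..12: none
  a=13: (13, -6, 39), (13, 6, 39)  [2]
  a=14..22: none
  a=23: (23, -20, 26), (23, 20, 26)  [2]
  a=24..25: none
Total reduced forms: 1 + 1 + 1 + 1 + 2 + 2 = 8
h = 8

8


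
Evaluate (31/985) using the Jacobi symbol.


Compute (31/985) via quadratic reciprocity:
  reciprocity: (31/985) -> +(985/31)
  reduce: (24/31)
  pull out 2: (2/31) = +1  (since 31 mod 8 = 7)
  pull out 2: (2/31) = +1  (since 31 mod 8 = 7)
  pull out 2: (2/31) = +1  (since 31 mod 8 = 7)
  reciprocity: (3/31) -> -(31/3)
  reduce: (1/3)
  (1/3) = 1
Product of signs = -1

-1


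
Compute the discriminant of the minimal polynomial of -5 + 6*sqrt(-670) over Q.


The element -5 + 6*sqrt(-670) has minimal polynomial:
x^2 + 10*x + 24145
Discriminant = (10)^2 - 4*(24145)
= 100 - 96580
= -96480

-96480


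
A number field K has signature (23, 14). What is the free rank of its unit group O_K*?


By Dirichlet's unit theorem:
rank = r1 + r2 - 1
= 23 + 14 - 1
= 36

36


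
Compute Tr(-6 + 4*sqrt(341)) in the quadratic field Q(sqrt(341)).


Tr(a + b*sqrt(d)) = (a + b*sqrt(d)) + (a - b*sqrt(d)) = 2a
= 2 * (-6)
= -12

-12


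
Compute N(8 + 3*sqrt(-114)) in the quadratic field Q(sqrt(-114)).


N(a + b*sqrt(d)) = a^2 - d*b^2
= (8)^2 - (-114)*(3)^2
= 64 + 1026
= 1090

1090


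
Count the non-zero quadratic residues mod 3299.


For prime p, the number of non-zero quadratic residues is (p-1)/2.
= (3299-1)/2
= 1649

1649


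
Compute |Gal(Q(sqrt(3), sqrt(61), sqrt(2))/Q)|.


The 3 square roots of distinct primes are multiplicatively independent over Q,
so [K:Q] = 2^3 and Gal(K/Q) is isomorphic to (Z/2Z)^3.
|Gal| = 2^3 = 8

8


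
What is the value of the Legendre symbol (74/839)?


p = 839 is prime, so compute (74/839) with the reciprocity algorithm (Jacobi-symbol steps: pull out 2s via (2/n), flip via reciprocity, reduce):
  pull out 2: (2/839) = +1  (since 839 mod 8 = 7)
  reciprocity: (37/839) -> +(839/37)
  reduce: (25/37)
  reciprocity: (25/37) -> +(37/25)
  reduce: (12/25)
  pull out 2: (2/25) = +1  (since 25 mod 8 = 1)
  pull out 2: (2/25) = +1  (since 25 mod 8 = 1)
  reciprocity: (3/25) -> +(25/3)
  reduce: (1/3)
  (1/3) = 1
Product of signs = 1
(74/839) = 1

1


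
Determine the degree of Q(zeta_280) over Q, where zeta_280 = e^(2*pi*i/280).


The degree equals Euler's totient phi(280).
280 = 2^3 * 5 * 7
phi(280) = 96

96


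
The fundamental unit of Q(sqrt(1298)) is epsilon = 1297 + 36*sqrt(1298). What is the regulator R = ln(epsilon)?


epsilon = 1297 + 36*sqrt(1298)
= 2593.9996
R = ln(2593.9996)
= 7.8610

7.8610


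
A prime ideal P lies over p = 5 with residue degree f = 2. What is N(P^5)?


N(P^a) = p^(a*f)
= 5^(5*2)
= 5^10
= 9765625

9765625


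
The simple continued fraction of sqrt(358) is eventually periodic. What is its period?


Run the CF algorithm for sqrt(358).
a_0 = floor(sqrt(358)) = 18; set m_0=0, q_0=1.
Recurrence: m' = q*a - m,  q' = (d - m'^2)/q,  a' = floor((a_0 + m')/q').
  step 1: m=18, q=34, a=1
  step 2: m=16, q=3, a=11
  step 3: m=17, q=23, a=1
  step 4: m=6, q=14, a=1
  step 5: m=8, q=21, a=1
  step 6: m=13, q=9, a=3
  step 7: m=14, q=18, a=1
  step 8: m=4, q=19, a=1
  step 9: m=15, q=7, a=4
  step 10: m=13, q=27, a=1
  step 11: m=14, q=6, a=5
  step 12: m=16, q=17, a=2
  step 13: m=18, q=2, a=18
  step 14: m=18, q=17, a=2
  step 15: m=16, q=6, a=5
  step 16: m=14, q=27, a=1
  step 17: m=13, q=7, a=4
  step 18: m=15, q=19, a=1
  step 19: m=4, q=18, a=1
  step 20: m=14, q=9, a=3
  step 21: m=13, q=21, a=1
  step 22: m=8, q=14, a=1
  step 23: m=6, q=23, a=1
  step 24: m=17, q=3, a=11
  step 25: m=16, q=34, a=1
  step 26: m=18, q=1, a=36
a_26 = 2*a_0 = 36, so the period closes here.
sqrt(358) = [18; 1, 11, 1, 1, 1, 3, 1, 1, 4, 1, 5, 2, 18, 2, 5, 1, 4, 1, 1, 3, 1, 1, 1, 11, 1, 36]
Period length = 26

26


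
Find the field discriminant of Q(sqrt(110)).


For K = Q(sqrt(d)) with d squarefree: disc(K) = d if d = 1 mod 4, and disc(K) = 4d if d = 2 or 3 mod 4.
Here d = 110, and d mod 4 = 2.
d = 2 mod 4, not 1 (O_K = Z[sqrt(d)]), so disc(K) = 4d = 4 * (110) = 440

440


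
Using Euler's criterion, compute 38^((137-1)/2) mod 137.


p = 137 is prime and the exponent is (p-1)/2 = 68, so by Euler's criterion 38^68 = (38/137) = +1 or -1 mod 137.
Compute by square-and-multiply:
  68 = 64 + 4 (binary 1000100)
  Repeated squaring mod 137: 38^1 = 38, 38^2 = 74, 38^4 = 133, 38^8 = 16, 38^16 = 119, 38^32 = 50, 38^64 = 34
  38^68 = 38^64 * 38^4 = 34 * 133 mod 137
    34 * 133 = 4522 = 1 mod 137
  38^68 = 1 mod 137
Result 1: 38 is a quadratic residue mod 137.
38^68 mod 137 = 1

1


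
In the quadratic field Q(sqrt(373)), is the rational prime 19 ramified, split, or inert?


K = Q(sqrt(373)). Since d mod 4 = 1, disc(K) = 373.
Check p | disc: 373 mod 19 = 12.
p does not divide disc. Compute Legendre symbol (d/p):
12^((19-1)/2) mod 19 = -1
(d/p) = -1, so p is inert: (p) stays prime with e=1, f=2, g=1.
Therefore p is inert.

inert


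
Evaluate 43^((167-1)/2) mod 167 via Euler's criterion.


p = 167 is prime and the exponent is (p-1)/2 = 83, so by Euler's criterion 43^83 = (43/167) = +1 or -1 mod 167.
Compute by square-and-multiply:
  83 = 64 + 16 + 2 + 1 (binary 1010011)
  Repeated squaring mod 167: 43^1 = 43, 43^2 = 12, 43^4 = 144, 43^8 = 28, 43^16 = 116, 43^32 = 96, 43^64 = 31
  43^83 = 43^64 * 43^16 * 43^2 * 43^1 = 31 * 116 * 12 * 43 mod 167
    31 * 116 = 3596 = 89 mod 167
    89 * 12 = 1068 = 66 mod 167
    66 * 43 = 2838 = 166 mod 167
  43^83 = 166 mod 167
Result 166 = p - 1 = -1 mod 167: 43 is a quadratic non-residue mod 167. As a residue in [0, p-1] the value is 166.
43^83 mod 167 = 166

166


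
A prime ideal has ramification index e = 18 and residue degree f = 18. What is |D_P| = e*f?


|D_P| = e * f
= 18 * 18
= 324

324


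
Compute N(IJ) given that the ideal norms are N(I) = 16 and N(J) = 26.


N(IJ) = N(I) * N(J)
= 16 * 26
= 416

416


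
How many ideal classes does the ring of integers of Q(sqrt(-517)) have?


K = Q(sqrt(-517)). d mod 4 = 3, so D = disc(K) = 4d = -2068
h(K) equals the number of primitive reduced positive-definite forms (a, b, c) = a*x^2 + b*x*y + c*y^2 with b^2 - 4ac = D,
where reduced means |b| <= a <= c, with b >= 0 whenever |b| = a or a = c, and primitive means gcd(a, b, c) = 1.
Reduced forces 3a^2 <= |D| = 2068, so 1 <= a <= 26; b must have the parity of D, and c = (b^2 - D)/(4a) must be an integer >= a.
Enumerate a = 1..26, b in [-a, a]:
  a=1: (1, 0, 517)  [1]
  a=2: (2, 2, 259)  [1]
  a=3..6: none
  a=7: (7, -2, 74), (7, 2, 74)  [2]
  a=8..10: none
  a=11: (11, 0, 47)  [1]
  a=12: none
  a=13: (13, -8, 41), (13, 8, 41)  [2]
  a=14: (14, -2, 37), (14, 2, 37)  [2]
  a=15..21: none
  a=22: (22, 22, 29)  [1]
  a=23: (23, -18, 26), (23, 18, 26)  [2]
  a=24..26: none
Total reduced forms: 1 + 1 + 2 + 1 + 2 + 2 + 1 + 2 = 12
h = 12

12


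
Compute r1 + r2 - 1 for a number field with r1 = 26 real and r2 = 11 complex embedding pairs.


By Dirichlet's unit theorem:
rank = r1 + r2 - 1
= 26 + 11 - 1
= 36

36


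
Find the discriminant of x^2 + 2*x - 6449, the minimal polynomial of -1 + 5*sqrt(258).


The element -1 + 5*sqrt(258) has minimal polynomial:
x^2 + 2*x - 6449
Discriminant = (2)^2 - 4*(-6449)
= 4 + 25796
= 25800

25800


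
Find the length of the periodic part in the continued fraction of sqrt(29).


Run the CF algorithm for sqrt(29).
a_0 = floor(sqrt(29)) = 5; set m_0=0, q_0=1.
Recurrence: m' = q*a - m,  q' = (d - m'^2)/q,  a' = floor((a_0 + m')/q').
  step 1: m=5, q=4, a=2
  step 2: m=3, q=5, a=1
  step 3: m=2, q=5, a=1
  step 4: m=3, q=4, a=2
  step 5: m=5, q=1, a=10
a_5 = 2*a_0 = 10, so the period closes here.
sqrt(29) = [5; 2, 1, 1, 2, 10]
Period length = 5

5


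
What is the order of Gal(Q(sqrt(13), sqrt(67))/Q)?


The 2 square roots of distinct primes are multiplicatively independent over Q,
so [K:Q] = 2^2 and Gal(K/Q) is isomorphic to (Z/2Z)^2.
|Gal| = 2^2 = 4

4


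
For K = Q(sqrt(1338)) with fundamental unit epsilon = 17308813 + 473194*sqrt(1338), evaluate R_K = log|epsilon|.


epsilon = 17308813 + 473194*sqrt(1338)
= 3.4618e+07
R = ln(3.4618e+07)
= 17.3599

17.3599


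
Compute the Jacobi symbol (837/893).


Compute (837/893) via quadratic reciprocity:
  reciprocity: (837/893) -> +(893/837)
  reduce: (56/837)
  pull out 2: (2/837) = -1  (since 837 mod 8 = 5)
  pull out 2: (2/837) = -1  (since 837 mod 8 = 5)
  pull out 2: (2/837) = -1  (since 837 mod 8 = 5)
  reciprocity: (7/837) -> +(837/7)
  reduce: (4/7)
  pull out 2: (2/7) = +1  (since 7 mod 8 = 7)
  pull out 2: (2/7) = +1  (since 7 mod 8 = 7)
  (1/7) = 1
Product of signs = -1

-1


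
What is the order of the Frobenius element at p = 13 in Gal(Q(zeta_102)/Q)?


The Frobenius at p in Gal(Q(zeta_n)/Q) = (Z/nZ)* is the class of p, so its order is ord_102(13), the smallest k >= 1 with 13^k = 1 mod 102.
n = 102 = 2 * 3 * 17, phi(102) = 32; the order divides phi(n).
Divisors of 32: 1, 2, 4, 8, 16, 32
Repeated squaring mod 102: 13^1 = 13, 13^2 = 67, 13^4 = 1, 13^8 = 1, 13^16 = 1, 13^32 = 1
Test divisors in increasing order:
  k=1: 13^1 = 13 mod 102
  k=2: 13^2 = 67 mod 102
  k=4: 13^4 = 1 mod 102  <- first divisor giving 1
Order = 4

4


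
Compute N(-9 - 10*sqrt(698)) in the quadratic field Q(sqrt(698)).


N(a + b*sqrt(d)) = a^2 - d*b^2
= (-9)^2 - (698)*(-10)^2
= 81 - 69800
= -69719

-69719


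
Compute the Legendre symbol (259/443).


p = 443 is prime, so compute (259/443) with the reciprocity algorithm (Jacobi-symbol steps: pull out 2s via (2/n), flip via reciprocity, reduce):
  reciprocity: (259/443) -> -(443/259)
  reduce: (184/259)
  pull out 2: (2/259) = -1  (since 259 mod 8 = 3)
  pull out 2: (2/259) = -1  (since 259 mod 8 = 3)
  pull out 2: (2/259) = -1  (since 259 mod 8 = 3)
  reciprocity: (23/259) -> -(259/23)
  reduce: (6/23)
  pull out 2: (2/23) = +1  (since 23 mod 8 = 7)
  reciprocity: (3/23) -> -(23/3)
  reduce: (2/3)
  pull out 2: (2/3) = -1  (since 3 mod 8 = 3)
  (1/3) = 1
Product of signs = -1
(259/443) = -1

-1


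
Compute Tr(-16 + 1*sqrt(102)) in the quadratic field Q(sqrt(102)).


Tr(a + b*sqrt(d)) = (a + b*sqrt(d)) + (a - b*sqrt(d)) = 2a
= 2 * (-16)
= -32

-32


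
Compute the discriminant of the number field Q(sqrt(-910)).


For K = Q(sqrt(d)) with d squarefree: disc(K) = d if d = 1 mod 4, and disc(K) = 4d if d = 2 or 3 mod 4.
Here d = -910, and d mod 4 = 2.
d = 2 mod 4, not 1 (O_K = Z[sqrt(d)]), so disc(K) = 4d = 4 * (-910) = -3640

-3640


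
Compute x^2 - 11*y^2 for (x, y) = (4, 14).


x^2 - d*y^2
= 4^2 - 11*14^2
= 16 - 2156
= -2140

-2140


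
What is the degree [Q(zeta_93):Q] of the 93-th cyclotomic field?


The degree equals Euler's totient phi(93).
93 = 3 * 31
phi(93) = 60

60


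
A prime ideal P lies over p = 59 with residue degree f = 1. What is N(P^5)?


N(P^a) = p^(a*f)
= 59^(5*1)
= 59^5
= 714924299

714924299


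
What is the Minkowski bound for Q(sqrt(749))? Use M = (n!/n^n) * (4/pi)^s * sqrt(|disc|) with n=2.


d = 749, d mod 4 = 1, so disc(K) = d = 749; |disc(K)| = 749
Real quadratic field, so n = 2, s = r2 = 0, r1 = 2
M = (n!/n^n) * (4/pi)^s * sqrt(|disc(K)|) = (2!/2^2) * (4/pi)^0 * sqrt(749)
= 0.5 * 1.000000 * 27.367864
= 13.6839

13.6839


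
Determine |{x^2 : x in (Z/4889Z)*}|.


For prime p, the number of non-zero quadratic residues is (p-1)/2.
= (4889-1)/2
= 2444

2444


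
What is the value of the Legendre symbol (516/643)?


p = 643 is prime, so compute (516/643) with the reciprocity algorithm (Jacobi-symbol steps: pull out 2s via (2/n), flip via reciprocity, reduce):
  pull out 2: (2/643) = -1  (since 643 mod 8 = 3)
  pull out 2: (2/643) = -1  (since 643 mod 8 = 3)
  reciprocity: (129/643) -> +(643/129)
  reduce: (127/129)
  reciprocity: (127/129) -> +(129/127)
  reduce: (2/127)
  pull out 2: (2/127) = +1  (since 127 mod 8 = 7)
  (1/127) = 1
Product of signs = 1
(516/643) = 1

1


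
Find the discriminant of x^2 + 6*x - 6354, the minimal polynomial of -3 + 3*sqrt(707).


The element -3 + 3*sqrt(707) has minimal polynomial:
x^2 + 6*x - 6354
Discriminant = (6)^2 - 4*(-6354)
= 36 + 25416
= 25452

25452


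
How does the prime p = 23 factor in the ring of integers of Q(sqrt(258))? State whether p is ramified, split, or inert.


K = Q(sqrt(258)). Since d mod 4 = 2, disc(K) = 1032.
Check p | disc: 1032 mod 23 = 20.
p does not divide disc. Compute Legendre symbol (d/p):
5^((23-1)/2) mod 23 = -1
(d/p) = -1, so p is inert: (p) stays prime with e=1, f=2, g=1.
Therefore p is inert.

inert


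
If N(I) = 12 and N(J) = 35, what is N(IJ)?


N(IJ) = N(I) * N(J)
= 12 * 35
= 420

420


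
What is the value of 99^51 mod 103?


p = 103 is prime and the exponent is (p-1)/2 = 51, so by Euler's criterion 99^51 = (99/103) = +1 or -1 mod 103.
Compute by square-and-multiply:
  51 = 32 + 16 + 2 + 1 (binary 110011)
  Repeated squaring mod 103: 99^1 = 99, 99^2 = 16, 99^4 = 50, 99^8 = 28, 99^16 = 63, 99^32 = 55
  99^51 = 99^32 * 99^16 * 99^2 * 99^1 = 55 * 63 * 16 * 99 mod 103
    55 * 63 = 3465 = 66 mod 103
    66 * 16 = 1056 = 26 mod 103
    26 * 99 = 2574 = 102 mod 103
  99^51 = 102 mod 103
Result 102 = p - 1 = -1 mod 103: 99 is a quadratic non-residue mod 103. As a residue in [0, p-1] the value is 102.
99^51 mod 103 = 102

102


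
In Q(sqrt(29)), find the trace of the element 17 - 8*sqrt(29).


Tr(a + b*sqrt(d)) = (a + b*sqrt(d)) + (a - b*sqrt(d)) = 2a
= 2 * (17)
= 34

34


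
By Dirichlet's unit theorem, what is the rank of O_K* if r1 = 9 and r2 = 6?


By Dirichlet's unit theorem:
rank = r1 + r2 - 1
= 9 + 6 - 1
= 14

14


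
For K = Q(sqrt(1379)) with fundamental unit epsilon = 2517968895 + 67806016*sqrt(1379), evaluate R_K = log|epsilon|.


epsilon = 2517968895 + 67806016*sqrt(1379)
= 5.0359e+09
R = ln(5.0359e+09)
= 22.3399

22.3399


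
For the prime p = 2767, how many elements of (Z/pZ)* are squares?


For prime p, the number of non-zero quadratic residues is (p-1)/2.
= (2767-1)/2
= 1383

1383


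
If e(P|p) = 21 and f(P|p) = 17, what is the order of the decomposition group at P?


|D_P| = e * f
= 21 * 17
= 357

357


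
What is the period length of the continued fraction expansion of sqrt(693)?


Run the CF algorithm for sqrt(693).
a_0 = floor(sqrt(693)) = 26; set m_0=0, q_0=1.
Recurrence: m' = q*a - m,  q' = (d - m'^2)/q,  a' = floor((a_0 + m')/q').
  step 1: m=26, q=17, a=3
  step 2: m=25, q=4, a=12
  step 3: m=23, q=41, a=1
  step 4: m=18, q=9, a=4
  step 5: m=18, q=41, a=1
  step 6: m=23, q=4, a=12
  step 7: m=25, q=17, a=3
  step 8: m=26, q=1, a=52
a_8 = 2*a_0 = 52, so the period closes here.
sqrt(693) = [26; 3, 12, 1, 4, 1, 12, 3, 52]
Period length = 8

8


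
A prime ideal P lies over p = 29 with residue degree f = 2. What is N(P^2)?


N(P^a) = p^(a*f)
= 29^(2*2)
= 29^4
= 707281

707281


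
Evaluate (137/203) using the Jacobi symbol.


Compute (137/203) via quadratic reciprocity:
  reciprocity: (137/203) -> +(203/137)
  reduce: (66/137)
  pull out 2: (2/137) = +1  (since 137 mod 8 = 1)
  reciprocity: (33/137) -> +(137/33)
  reduce: (5/33)
  reciprocity: (5/33) -> +(33/5)
  reduce: (3/5)
  reciprocity: (3/5) -> +(5/3)
  reduce: (2/3)
  pull out 2: (2/3) = -1  (since 3 mod 8 = 3)
  (1/3) = 1
Product of signs = -1

-1


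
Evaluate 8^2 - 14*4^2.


x^2 - d*y^2
= 8^2 - 14*4^2
= 64 - 224
= -160

-160


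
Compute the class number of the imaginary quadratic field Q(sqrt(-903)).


K = Q(sqrt(-903)). d mod 4 = 1, so D = disc(K) = d = -903
h(K) equals the number of primitive reduced positive-definite forms (a, b, c) = a*x^2 + b*x*y + c*y^2 with b^2 - 4ac = D,
where reduced means |b| <= a <= c, with b >= 0 whenever |b| = a or a = c, and primitive means gcd(a, b, c) = 1.
Reduced forces 3a^2 <= |D| = 903, so 1 <= a <= 17; b must have the parity of D, and c = (b^2 - D)/(4a) must be an integer >= a.
Enumerate a = 1..17, b in [-a, a]:
  a=1: (1, 1, 226)  [1]
  a=2: (2, -1, 113), (2, 1, 113)  [2]
  a=3: (3, 3, 76)  [1]
  a=4: (4, -3, 57), (4, 3, 57)  [2]
  a=5: none
  a=6: (6, -3, 38), (6, 3, 38)  [2]
  a=7: (7, 7, 34)  [1]
  a=8: (8, -5, 29), (8, 5, 29)  [2]
  a=9..11: none
  a=12: (12, -3, 19), (12, 3, 19)  [2]
  a=13: none
  a=14: (14, -7, 17), (14, 7, 17)  [2]
  a=15: none
  a=16: (16, 11, 16)  [1]
  a=17: none
Total reduced forms: 1 + 2 + 1 + 2 + 2 + 1 + 2 + 2 + 2 + 1 = 16
h = 16

16


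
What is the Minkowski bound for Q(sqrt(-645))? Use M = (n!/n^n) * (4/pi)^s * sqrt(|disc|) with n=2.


d = -645, d mod 4 = 3, so disc(K) = 4d = -2580; |disc(K)| = 2580
Imaginary quadratic field, so n = 2, s = r2 = 1, r1 = 0
M = (n!/n^n) * (4/pi)^s * sqrt(|disc(K)|) = (2!/2^2) * (4/pi)^1 * sqrt(2580)
= 0.5 * 1.273240 * 50.793700
= 32.3363

32.3363


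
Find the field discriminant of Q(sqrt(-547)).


For K = Q(sqrt(d)) with d squarefree: disc(K) = d if d = 1 mod 4, and disc(K) = 4d if d = 2 or 3 mod 4.
Here d = -547, and d mod 4 = 1.
d = 1 mod 4 (O_K = Z[(1+sqrt(d))/2]), so disc(K) = d = -547

-547


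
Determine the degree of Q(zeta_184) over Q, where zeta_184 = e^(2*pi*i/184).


The degree equals Euler's totient phi(184).
184 = 2^3 * 23
phi(184) = 88

88


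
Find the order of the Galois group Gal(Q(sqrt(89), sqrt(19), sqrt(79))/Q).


The 3 square roots of distinct primes are multiplicatively independent over Q,
so [K:Q] = 2^3 and Gal(K/Q) is isomorphic to (Z/2Z)^3.
|Gal| = 2^3 = 8

8


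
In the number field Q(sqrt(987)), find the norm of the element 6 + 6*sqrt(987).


N(a + b*sqrt(d)) = a^2 - d*b^2
= (6)^2 - (987)*(6)^2
= 36 - 35532
= -35496

-35496


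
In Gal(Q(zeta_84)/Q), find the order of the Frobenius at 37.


The Frobenius at p in Gal(Q(zeta_n)/Q) = (Z/nZ)* is the class of p, so its order is ord_84(37), the smallest k >= 1 with 37^k = 1 mod 84.
n = 84 = 2^2 * 3 * 7, phi(84) = 24; the order divides phi(n).
Divisors of 24: 1, 2, 3, 4, 6, 8, 12, 24
Repeated squaring mod 84: 37^1 = 37, 37^2 = 25, 37^4 = 37, 37^8 = 25, 37^16 = 37
Test divisors in increasing order:
  k=1: 37^1 = 37 mod 84
  k=2: 37^2 = 25 mod 84
  k=3: 37^3 = 25 * 37 = 1 mod 84  <- first divisor giving 1
Order = 3

3


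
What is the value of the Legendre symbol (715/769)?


p = 769 is prime, so compute (715/769) with the reciprocity algorithm (Jacobi-symbol steps: pull out 2s via (2/n), flip via reciprocity, reduce):
  reciprocity: (715/769) -> +(769/715)
  reduce: (54/715)
  pull out 2: (2/715) = -1  (since 715 mod 8 = 3)
  reciprocity: (27/715) -> -(715/27)
  reduce: (13/27)
  reciprocity: (13/27) -> +(27/13)
  reduce: (1/13)
  (1/13) = 1
Product of signs = 1
(715/769) = 1

1


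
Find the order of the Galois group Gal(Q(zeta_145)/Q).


|Gal(Q(zeta_145)/Q)| = phi(145)
= 112

112


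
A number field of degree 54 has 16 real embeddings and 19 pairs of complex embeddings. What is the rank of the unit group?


By Dirichlet's unit theorem:
rank = r1 + r2 - 1
= 16 + 19 - 1
= 34

34


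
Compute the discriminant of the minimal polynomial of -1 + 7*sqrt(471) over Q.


The element -1 + 7*sqrt(471) has minimal polynomial:
x^2 + 2*x - 23078
Discriminant = (2)^2 - 4*(-23078)
= 4 + 92312
= 92316

92316


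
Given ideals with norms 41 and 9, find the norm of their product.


N(IJ) = N(I) * N(J)
= 41 * 9
= 369

369


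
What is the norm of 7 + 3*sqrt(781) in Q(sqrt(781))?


N(a + b*sqrt(d)) = a^2 - d*b^2
= (7)^2 - (781)*(3)^2
= 49 - 7029
= -6980

-6980


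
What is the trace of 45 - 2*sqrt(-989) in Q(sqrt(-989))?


Tr(a + b*sqrt(d)) = (a + b*sqrt(d)) + (a - b*sqrt(d)) = 2a
= 2 * (45)
= 90

90


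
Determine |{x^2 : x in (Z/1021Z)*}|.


For prime p, the number of non-zero quadratic residues is (p-1)/2.
= (1021-1)/2
= 510

510


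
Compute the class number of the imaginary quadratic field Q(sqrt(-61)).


K = Q(sqrt(-61)). d mod 4 = 3, so D = disc(K) = 4d = -244
h(K) equals the number of primitive reduced positive-definite forms (a, b, c) = a*x^2 + b*x*y + c*y^2 with b^2 - 4ac = D,
where reduced means |b| <= a <= c, with b >= 0 whenever |b| = a or a = c, and primitive means gcd(a, b, c) = 1.
Reduced forces 3a^2 <= |D| = 244, so 1 <= a <= 9; b must have the parity of D, and c = (b^2 - D)/(4a) must be an integer >= a.
Enumerate a = 1..9, b in [-a, a]:
  a=1: (1, 0, 61)  [1]
  a=2: (2, 2, 31)  [1]
  a=3..4: none
  a=5: (5, -4, 13), (5, 4, 13)  [2]
  a=6: none
  a=7: (7, -6, 10), (7, 6, 10)  [2]
  a=8..9: none
Total reduced forms: 1 + 1 + 2 + 2 = 6
h = 6

6


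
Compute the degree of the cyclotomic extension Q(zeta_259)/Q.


The degree equals Euler's totient phi(259).
259 = 7 * 37
phi(259) = 216

216


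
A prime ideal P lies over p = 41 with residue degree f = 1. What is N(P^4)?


N(P^a) = p^(a*f)
= 41^(4*1)
= 41^4
= 2825761

2825761


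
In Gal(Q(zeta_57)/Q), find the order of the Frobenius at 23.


The Frobenius at p in Gal(Q(zeta_n)/Q) = (Z/nZ)* is the class of p, so its order is ord_57(23), the smallest k >= 1 with 23^k = 1 mod 57.
n = 57 = 3 * 19, phi(57) = 36; the order divides phi(n).
Divisors of 36: 1, 2, 3, 4, 6, 9, 12, 18, 36
Repeated squaring mod 57: 23^1 = 23, 23^2 = 16, 23^4 = 28, 23^8 = 43, 23^16 = 25, 23^32 = 55
Test divisors in increasing order:
  k=1: 23^1 = 23 mod 57
  k=2: 23^2 = 16 mod 57
  k=3: 23^3 = 16 * 23 = 26 mod 57
  k=4: 23^4 = 28 mod 57
  k=6: 23^6 = 28 * 16 = 49 mod 57
  k=9: 23^9 = 43 * 23 = 20 mod 57
  k=12: 23^12 = 43 * 28 = 7 mod 57
  k=18: 23^18 = 25 * 16 = 1 mod 57  <- first divisor giving 1
Order = 18

18


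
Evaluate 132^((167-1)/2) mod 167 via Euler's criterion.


p = 167 is prime and the exponent is (p-1)/2 = 83, so by Euler's criterion 132^83 = (132/167) = +1 or -1 mod 167.
Compute by square-and-multiply:
  83 = 64 + 16 + 2 + 1 (binary 1010011)
  Repeated squaring mod 167: 132^1 = 132, 132^2 = 56, 132^4 = 130, 132^8 = 33, 132^16 = 87, 132^32 = 54, 132^64 = 77
  132^83 = 132^64 * 132^16 * 132^2 * 132^1 = 77 * 87 * 56 * 132 mod 167
    77 * 87 = 6699 = 19 mod 167
    19 * 56 = 1064 = 62 mod 167
    62 * 132 = 8184 = 1 mod 167
  132^83 = 1 mod 167
Result 1: 132 is a quadratic residue mod 167.
132^83 mod 167 = 1

1
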